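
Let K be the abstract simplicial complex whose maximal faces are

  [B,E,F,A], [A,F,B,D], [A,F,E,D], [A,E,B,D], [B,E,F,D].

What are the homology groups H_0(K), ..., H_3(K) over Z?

Take the total order A < B < D < E < F on the vertex set. Then K (dimension 3) consists of the simplices:

  0-simplices (5): A, B, D, E, F
  1-simplices (10): AB, AD, AE, AF, BD, BE, BF, DE, DF, EF
  2-simplices (10): ABD, ABE, ABF, ADE, ADF, AEF, BDE, BDF, BEF, DEF
  3-simplices (5): ABDE, ABDF, ABEF, ADEF, BDEF

Hence C_0 ≅ Z^5, C_1 ≅ Z^10, C_2 ≅ Z^10, C_3 ≅ Z^5.

Boundary ∂_1: C_1 → C_0 sends each edge [p,q] (with p < q) to q − p.
The resulting 5×10 matrix has rank 4, and its Smith normal form has invariant factors (1,1,1,1).

The boundary map ∂_2: C_2 → C_1 acts by ∂[p,q,r] = [q,r] − [p,r] + [p,q]. For instance
  ∂BDE = DE − BE + BD,
  ∂ABF = BF − AF + AB.
As a 10×10 matrix over Z this has rank 6, with invariant factors (1,1,1,1,1,1).

∂_3: C_3 → C_2 sends each 3-simplex σ to the alternating sum Σ_i (−1)^i (σ with its i-th vertex removed). For instance
  ∂ADEF = DEF − AEF + ADF − ADE,
  ∂BDEF = DEF − BEF + BDF − BDE.
The resulting 10×5 matrix has rank 4, and its Smith normal form has invariant factors (1,1,1,1).

Now H_k = ker ∂_k / im ∂_{k+1}, so:

  H_0: rank C_0 − rank ∂_1 = 5 − 4 = 1, and the invariant factors of ∂_1 are all 1, so H_0 ≅ Z.
  H_1: rank ker ∂_1 − rank ∂_2 = (10 − 4) − 6 = 0, and the invariant factors of ∂_2 are all 1, so H_1 ≅ 0.
  H_2: rank ker ∂_2 − rank ∂_3 = (10 − 6) − 4 = 0, and the invariant factors of ∂_3 are all 1, so H_2 ≅ 0.
  H_3: rank ker ∂_3 − rank ∂_4 = (5 − 4) − 0 = 1, and there is no ∂_4, so H_3 ≅ Z.

H_0 = Z,  H_1 = 0,  H_2 = 0,  H_3 = Z.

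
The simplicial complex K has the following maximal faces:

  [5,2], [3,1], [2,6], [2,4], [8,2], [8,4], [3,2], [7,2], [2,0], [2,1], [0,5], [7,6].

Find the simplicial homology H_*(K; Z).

We work with the vertex ordering 0 < 1 < 2 < 3 < 4 < 5 < 6 < 7 < 8. The simplices of K, each written with vertices in increasing order, are:

  0-simplices (9): [0], [1], [2], [3], [4], [5], [6], [7], [8]
  1-simplices (12): [0,2], [0,5], [1,2], [1,3], [2,3], [2,4], [2,5], [2,6], [2,7], [2,8], [4,8], [6,7]

giving chain groups C_0 ≅ Z^9, C_1 ≅ Z^12.

Boundary ∂_1: C_1 → C_0 is given by ∂[p,q] = [q] − [p]. For instance
  ∂[1,2] = [2] − [1].
The 9×12 boundary matrix has rank 8 and Smith normal form diag(1,1,1,1,1,1,1,1).

From H_k ≅ ker(∂_k) / im(∂_{k+1}) we obtain:

  H_0: rank C_0 − rank ∂_1 = 9 − 8 = 1, and the invariant factors of ∂_1 are all 1, so H_0 ≅ Z.
  H_1: rank ker ∂_1 − rank ∂_2 = (12 − 8) − 0 = 4, and there is no ∂_2, so H_1 ≅ Z^4.

As a check, the Euler characteristic is 9 − 12 = -3, which agrees with 1 − 4 = -3.

H_0 = Z,  H_1 = Z^4.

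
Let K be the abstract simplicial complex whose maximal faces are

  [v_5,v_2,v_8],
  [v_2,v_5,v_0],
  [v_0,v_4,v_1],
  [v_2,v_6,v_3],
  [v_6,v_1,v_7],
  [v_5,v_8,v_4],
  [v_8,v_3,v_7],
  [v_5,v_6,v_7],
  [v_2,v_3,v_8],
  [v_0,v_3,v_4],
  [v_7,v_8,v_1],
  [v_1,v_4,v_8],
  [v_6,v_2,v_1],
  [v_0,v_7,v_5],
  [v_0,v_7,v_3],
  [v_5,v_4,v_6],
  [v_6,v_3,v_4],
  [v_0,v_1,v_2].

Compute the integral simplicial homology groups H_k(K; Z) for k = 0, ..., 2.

H_0 ≅ Z,  H_1 ≅ Z^2,  H_2 ≅ Z.

Take the total order v_0 < v_1 < v_2 < v_3 < v_4 < v_5 < v_6 < v_7 < v_8 on the vertex set. Then K (dimension 2) consists of the simplices:

  0-simplices (9): [v_0], [v_1], [v_2], [v_3], [v_4], [v_5], [v_6], [v_7], [v_8]
  1-simplices (27): (27 of them)
  2-simplices (18): (18 of them)

so the chain groups are C_0 ≅ Z^9, C_1 ≅ Z^27, C_2 ≅ Z^18.

∂_1: C_1 → C_0 is given by ∂[p,q] = [q] − [p].
As a 9×27 matrix over Z this has rank 8, with invariant factors (1,1,1,1,1,1,1,1).

∂_2: C_2 → C_1 sends each 2-simplex [p,q,r] to [q,r] − [p,r] + [p,q]. For instance
  ∂[v_1,v_4,v_8] = [v_4,v_8] − [v_1,v_8] + [v_1,v_4],
  ∂[v_5,v_6,v_7] = [v_6,v_7] − [v_5,v_7] + [v_5,v_6].
This gives a 27×18 integer matrix of rank 17; reducing to Smith normal form yields diagonal entries (1,1,1,1,1,1,1,1,1,1,1,1,1,1,1,1,1).

Reading off H_k = ker ∂_k / im ∂_{k+1}:

  H_0: rank C_0 − rank ∂_1 = 9 − 8 = 1, and the invariant factors of ∂_1 are all 1, so H_0 = Z.
  H_1: rank ker ∂_1 − rank ∂_2 = (27 − 8) − 17 = 2, and the invariant factors of ∂_2 are all 1, so H_1 = Z^2.
  H_2: rank ker ∂_2 − rank ∂_3 = (18 − 17) − 0 = 1, and there is no ∂_3, so H_2 = Z.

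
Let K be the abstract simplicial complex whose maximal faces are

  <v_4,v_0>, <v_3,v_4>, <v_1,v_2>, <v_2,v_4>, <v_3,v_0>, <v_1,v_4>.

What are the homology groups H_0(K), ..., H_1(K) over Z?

Take the total order v_0 < v_1 < v_2 < v_3 < v_4 on the vertex set. Then K (dimension 1) consists of the simplices:

  0-simplices (5): [v_0], [v_1], [v_2], [v_3], [v_4]
  1-simplices (6): [v_0,v_3], [v_0,v_4], [v_1,v_2], [v_1,v_4], [v_2,v_4], [v_3,v_4]

giving chain groups C_0 ≅ Z^5, C_1 ≅ Z^6.

The boundary map ∂_1: C_1 → C_0 is given by ∂[p,q] = [q] − [p]. For instance
  ∂[v_2,v_4] = [v_4] − [v_2].
The 5×6 boundary matrix has rank 4 and Smith normal form diag(1,1,1,1).

Reading off H_k = ker ∂_k / im ∂_{k+1}:

  H_0: rank C_0 − rank ∂_1 = 5 − 4 = 1, and the invariant factors of ∂_1 are all 1, so H_0 = Z.
  H_1: rank ker ∂_1 − rank ∂_2 = (6 − 4) − 0 = 2, and there is no ∂_2, so H_1 = Z^2.

H_0 ≅ Z,  H_1 ≅ Z^2.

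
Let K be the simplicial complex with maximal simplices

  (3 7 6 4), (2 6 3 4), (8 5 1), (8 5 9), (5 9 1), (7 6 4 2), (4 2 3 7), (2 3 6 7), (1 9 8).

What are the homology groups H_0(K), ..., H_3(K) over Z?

K has 9 vertices, 16 edges, 14 triangles, 5 3-simplices.
rank ∂_0 = 0, rank ∂_1 = 7 ⇒ b_0 = 9 − 0 − 7 = 2; all invariant factors of ∂_1 are 1 so no torsion. So H_0 = Z^2.
rank ∂_1 = 7, rank ∂_2 = 9 ⇒ b_1 = 16 − 7 − 9 = 0; all invariant factors of ∂_2 are 1 so no torsion. So H_1 = 0.
rank ∂_2 = 9, rank ∂_3 = 4 ⇒ b_2 = 14 − 9 − 4 = 1; all invariant factors of ∂_3 are 1 so no torsion. So H_2 = Z.
rank ∂_3 = 4, rank ∂_4 = 0 ⇒ b_3 = 5 − 4 − 0 = 1. So H_3 = Z.

H_0 ≅ Z^2,  H_1 = 0,  H_2 ≅ Z,  H_3 ≅ Z.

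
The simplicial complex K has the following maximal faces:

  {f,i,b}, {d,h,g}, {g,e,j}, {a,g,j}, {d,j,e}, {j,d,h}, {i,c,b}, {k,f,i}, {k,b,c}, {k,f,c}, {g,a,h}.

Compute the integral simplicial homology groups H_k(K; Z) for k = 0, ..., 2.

K has 11 vertices, 22 edges, 11 triangles.
rank ∂_0 = 0, rank ∂_1 = 9 ⇒ b_0 = 11 − 0 − 9 = 2; all invariant factors of ∂_1 are 1 so no torsion. So H_0 = Z^2.
rank ∂_1 = 9, rank ∂_2 = 11 ⇒ b_1 = 22 − 9 − 11 = 2; all invariant factors of ∂_2 are 1 so no torsion. So H_1 = Z^2.
rank ∂_2 = 11, rank ∂_3 = 0 ⇒ b_2 = 11 − 11 − 0 = 0. So H_2 = 0.

H_0 = Z^2,  H_1 = Z^2,  H_2 = 0.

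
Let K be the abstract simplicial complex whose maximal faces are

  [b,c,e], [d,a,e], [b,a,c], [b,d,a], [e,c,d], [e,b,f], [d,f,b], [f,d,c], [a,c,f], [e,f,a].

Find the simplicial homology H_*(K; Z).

Fix the vertex order a < b < c < d < e < f and write every simplex with vertices in increasing order. Then dim K = 2 and the simplices of K are:

  0-simplices (6): a, b, c, d, e, f
  1-simplices (15): ab, ac, ad, ae, af, bc, bd, be, bf, cd, ce, cf, de, df, ef
  2-simplices (10): abc, abd, acf, ade, aef, bce, bdf, bef, cde, cdf

so the chain groups are C_0 ≅ Z^6, C_1 ≅ Z^15, C_2 ≅ Z^10.

Boundary ∂_1: C_1 → C_0 is given by ∂[p,q] = [q] − [p]. For instance
  ∂ab = b − a.
As a 6×15 matrix over Z this has rank 5, with invariant factors (1,1,1,1,1).

Boundary ∂_2: C_2 → C_1 maps a triangle to the signed sum of its edges. For instance
  ∂abc = bc − ac + ab,
  ∂abd = bd − ad + ab.
The 15×10 boundary matrix has rank 10 and Smith normal form diag(1,1,1,1,1,1,1,1,1,2).

Reading off H_k = ker ∂_k / im ∂_{k+1}:

  H_0: rank C_0 − rank ∂_1 = 6 − 5 = 1, and the invariant factors of ∂_1 are all 1, so H_0 = Z.
  H_1: rank ker ∂_1 − rank ∂_2 = (15 − 5) − 10 = 0, and ∂_2 has invariant factor 2 > 1, so H_1 = Z/2.
  H_2: rank ker ∂_2 − rank ∂_3 = (10 − 10) − 0 = 0, and there is no ∂_3, so H_2 = 0.

As a check, the Euler characteristic is 6 − 15 + 10 = 1, which agrees with 1 − 0 + 0 = 1.

H_0 ≅ Z,  H_1 ≅ Z/2,  H_2 = 0.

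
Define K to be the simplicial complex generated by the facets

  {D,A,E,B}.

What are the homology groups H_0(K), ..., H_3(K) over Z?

H_0 = Z,  H_1 = 0,  H_2 = 0,  H_3 = 0.

Fix the vertex order A < B < D < E and write every simplex with vertices in increasing order. Then dim K = 3 and the simplices of K are:

  0-simplices (4): A, B, D, E
  1-simplices (6): AB, AD, AE, BD, BE, DE
  2-simplices (4): ABD, ABE, ADE, BDE
  3-simplices (1): ABDE

so the chain groups are C_0 ≅ Z^4, C_1 ≅ Z^6, C_2 ≅ Z^4, C_3 ≅ Z^1.

The boundary map ∂_1: C_1 → C_0 sends each edge [p,q] (with p < q) to q − p.
As a 4×6 matrix over Z this has rank 3, with invariant factors (1,1,1).

∂_2: C_2 → C_1 acts by ∂[p,q,r] = [q,r] − [p,r] + [p,q]. For instance
  ∂ABD = BD − AD + AB,
  ∂ADE = DE − AE + AD.
As a 6×4 matrix over Z this has rank 3, with invariant factors (1,1,1).

The boundary map ∂_3: C_3 → C_2 sends each 3-simplex σ to the alternating sum Σ_i (−1)^i (σ with its i-th vertex removed). For instance
  ∂ABDE = BDE − ADE + ABE − ABD.
The 4×1 boundary matrix has rank 1 and Smith normal form diag(1).

Now H_k = ker ∂_k / im ∂_{k+1}, so:

  H_0: rank C_0 − rank ∂_1 = 4 − 3 = 1, and the invariant factors of ∂_1 are all 1, so H_0 ≅ Z.
  H_1: rank ker ∂_1 − rank ∂_2 = (6 − 3) − 3 = 0, and the invariant factors of ∂_2 are all 1, so H_1 ≅ 0.
  H_2: rank ker ∂_2 − rank ∂_3 = (4 − 3) − 1 = 0, and the invariant factors of ∂_3 are all 1, so H_2 ≅ 0.
  H_3: rank ker ∂_3 − rank ∂_4 = (1 − 1) − 0 = 0, and there is no ∂_4, so H_3 ≅ 0.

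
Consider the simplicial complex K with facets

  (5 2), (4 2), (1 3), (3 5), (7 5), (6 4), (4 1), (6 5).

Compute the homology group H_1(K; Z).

Order the vertices as 1 < 2 < 3 < 4 < 5 < 6 < 7. Listing each simplex with vertices in this order, K has dimension 1 with simplices:

  0-simplices (7): [1], [2], [3], [4], [5], [6], [7]
  1-simplices (8): [1,3], [1,4], [2,4], [2,5], [3,5], [4,6], [5,6], [5,7]

Hence C_0 ≅ Z^7, C_1 ≅ Z^8.

∂_1: C_1 → C_0 sends each edge [p,q] (with p < q) to q − p.
This gives a 7×8 integer matrix of rank 6; reducing to Smith normal form yields diagonal entries (1,1,1,1,1,1).

From H_k ≅ ker(∂_k) / im(∂_{k+1}) we obtain:

  H_1: rank ker ∂_1 − rank ∂_2 = (8 − 6) − 0 = 2, and there is no ∂_2, so H_1 = Z^2.

H_1 ≅ Z^2.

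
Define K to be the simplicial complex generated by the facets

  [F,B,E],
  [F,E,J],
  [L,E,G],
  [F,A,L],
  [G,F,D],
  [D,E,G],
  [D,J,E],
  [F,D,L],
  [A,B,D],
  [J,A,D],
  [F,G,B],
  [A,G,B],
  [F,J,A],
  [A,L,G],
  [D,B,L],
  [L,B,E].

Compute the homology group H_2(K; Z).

H_2 = Z.

Take the total order A < B < D < E < F < G < J < L on the vertex set. Then K (dimension 2) consists of the simplices:

  0-simplices (8): A, B, D, E, F, G, J, L
  1-simplices (24): AB, AD, AF, AG, AJ, AL, BD, BE, BF, BG, BL, DE, DF, DG, DJ, DL, EF, EG, EJ, EL, FG, FJ, FL, GL
  2-simplices (16): ABD, ABG, ADJ, AFJ, AFL, AGL, BDL, BEF, BEL, BFG, DEG, DEJ, DFG, DFL, EFJ, EGL

Hence C_0 ≅ Z^8, C_1 ≅ Z^24, C_2 ≅ Z^16.

The boundary map ∂_1: C_1 → C_0 maps an edge to its endpoints' difference, ∂[p,q] = q − p.
The resulting 8×24 matrix has rank 7, and its Smith normal form has invariant factors (1,1,1,1,1,1,1).

The boundary map ∂_2: C_2 → C_1 sends each 2-simplex [p,q,r] to [q,r] − [p,r] + [p,q]. For instance
  ∂DFL = FL − DL + DF,
  ∂ABD = BD − AD + AB.
This gives a 24×16 integer matrix of rank 15; reducing to Smith normal form yields diagonal entries (1,1,1,1,1,1,1,1,1,1,1,1,1,1,1).

Now H_k = ker ∂_k / im ∂_{k+1}, so:

  H_2: rank ker ∂_2 − rank ∂_3 = (16 − 15) − 0 = 1, and there is no ∂_3, so H_2 = Z.

(K is a triangulation of the torus T^2.)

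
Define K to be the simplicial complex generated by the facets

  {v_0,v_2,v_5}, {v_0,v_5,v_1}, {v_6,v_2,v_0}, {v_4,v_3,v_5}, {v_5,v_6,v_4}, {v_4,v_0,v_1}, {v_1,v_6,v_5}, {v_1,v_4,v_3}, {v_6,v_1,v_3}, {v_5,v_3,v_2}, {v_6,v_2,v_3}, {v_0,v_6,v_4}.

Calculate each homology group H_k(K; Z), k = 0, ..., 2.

H_0 ≅ Z,  H_1 ≅ Z/2,  H_2 = 0.

Order the vertices as v_0 < v_1 < v_2 < v_3 < v_4 < v_5 < v_6. Listing each simplex with vertices in this order, K has dimension 2 with simplices:

  0-simplices (7): [v_0], [v_1], [v_2], [v_3], [v_4], [v_5], [v_6]
  1-simplices (18): (18 of them)
  2-simplices (12): (12 of them)

Hence C_0 ≅ Z^7, C_1 ≅ Z^18, C_2 ≅ Z^12.

The boundary map ∂_1: C_1 → C_0 sends each edge [p,q] (with p < q) to q − p. For instance
  ∂[v_0,v_4] = [v_4] − [v_0].
This gives a 7×18 integer matrix of rank 6; reducing to Smith normal form yields diagonal entries (1,1,1,1,1,1).

∂_2: C_2 → C_1 maps a triangle to the signed sum of its edges. For instance
  ∂[v_2,v_3,v_5] = [v_3,v_5] − [v_2,v_5] + [v_2,v_3],
  ∂[v_4,v_5,v_6] = [v_5,v_6] − [v_4,v_6] + [v_4,v_5].
This gives a 18×12 integer matrix of rank 12; reducing to Smith normal form yields diagonal entries (1,1,1,1,1,1,1,1,1,1,1,2).

Now H_k = ker ∂_k / im ∂_{k+1}, so:

  H_0: rank C_0 − rank ∂_1 = 7 − 6 = 1, and the invariant factors of ∂_1 are all 1, so H_0 ≅ Z.
  H_1: rank ker ∂_1 − rank ∂_2 = (18 − 6) − 12 = 0, and ∂_2 has invariant factor 2 > 1, so H_1 ≅ Z/2.
  H_2: rank ker ∂_2 − rank ∂_3 = (12 − 12) − 0 = 0, and there is no ∂_3, so H_2 ≅ 0.

As a check, the Euler characteristic is 7 − 18 + 12 = 1, which agrees with 1 − 0 + 0 = 1.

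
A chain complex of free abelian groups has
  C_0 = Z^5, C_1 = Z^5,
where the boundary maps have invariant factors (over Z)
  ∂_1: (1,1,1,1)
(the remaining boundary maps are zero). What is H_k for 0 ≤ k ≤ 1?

H_0 = Z,  H_1 = Z.

H_0: b_0 = 5 − 0 − 4 = 1; torsion from ∂_1 factors > 1: none. So H_0 = Z.
H_1: b_1 = 5 − 4 − 0 = 1; torsion from ∂_2 factors > 1: none. So H_1 = Z.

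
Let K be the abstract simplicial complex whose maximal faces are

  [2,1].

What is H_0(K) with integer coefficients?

H_0 = Z.

Order the vertices as 1 < 2. Listing each simplex with vertices in this order, K has dimension 1 with simplices:

  0-simplices (2): [1], [2]
  1-simplices (1): [1,2]

giving chain groups C_0 ≅ Z^2, C_1 ≅ Z^1.

The boundary map ∂_1: C_1 → C_0 sends each edge [p,q] (with p < q) to q − p.
This gives a 2×1 integer matrix of rank 1; reducing to Smith normal form yields diagonal entries (1).

Reading off H_k = ker ∂_k / im ∂_{k+1}:

  H_0: rank C_0 − rank ∂_1 = 2 − 1 = 1, and the invariant factors of ∂_1 are all 1, so H_0 ≅ Z.

(K is a triangulation of the 1-simplex.)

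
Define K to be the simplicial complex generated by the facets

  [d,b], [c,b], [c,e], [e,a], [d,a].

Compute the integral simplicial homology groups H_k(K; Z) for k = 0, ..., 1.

H_0 = Z,  H_1 = Z.

Fix the vertex order a < b < c < d < e and write every simplex with vertices in increasing order. Then dim K = 1 and the simplices of K are:

  0-simplices (5): a, b, c, d, e
  1-simplices (5): ad, ae, bc, bd, ce

Hence C_0 ≅ Z^5, C_1 ≅ Z^5.

Boundary ∂_1: C_1 → C_0 maps an edge to its endpoints' difference, ∂[p,q] = q − p. For instance
  ∂ae = e − a.
The resulting 5×5 matrix has rank 4, and its Smith normal form has invariant factors (1,1,1,1).

Computing H_k = (kernel of ∂_k) / (image of ∂_{k+1}):

  H_0: rank C_0 − rank ∂_1 = 5 − 4 = 1, and the invariant factors of ∂_1 are all 1, so H_0 ≅ Z.
  H_1: rank ker ∂_1 − rank ∂_2 = (5 − 4) − 0 = 1, and there is no ∂_2, so H_1 ≅ Z.

As a check, the Euler characteristic is 5 − 5 = 0, which agrees with 1 − 1 = 0.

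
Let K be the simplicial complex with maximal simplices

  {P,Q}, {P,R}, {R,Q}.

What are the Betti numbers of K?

Fix the vertex order P < Q < R and write every simplex with vertices in increasing order. Then dim K = 1 and the simplices of K are:

  0-simplices (3): P, Q, R
  1-simplices (3): PQ, PR, QR

giving chain groups C_0 ≅ Z^3, C_1 ≅ Z^3.

Boundary ∂_1: C_1 → C_0 sends each edge [p,q] (with p < q) to q − p. For instance
  ∂QR = R − Q.
The 3×3 boundary matrix has rank 2 and Smith normal form diag(1,1).

Reading off H_k = ker ∂_k / im ∂_{k+1}:

  H_0: rank C_0 − rank ∂_1 = 3 − 2 = 1, and the invariant factors of ∂_1 are all 1, so H_0 ≅ Z.
  H_1: rank ker ∂_1 − rank ∂_2 = (3 − 2) − 0 = 1, and there is no ∂_2, so H_1 ≅ Z.

(K is a triangulation of the circle S^1.)

Hence the Betti numbers are b_0 = 1, b_1 = 1.

b_0 = 1, b_1 = 1.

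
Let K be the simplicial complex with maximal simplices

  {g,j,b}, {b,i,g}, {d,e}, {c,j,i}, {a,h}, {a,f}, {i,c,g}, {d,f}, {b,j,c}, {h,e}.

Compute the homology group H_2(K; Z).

H_2 = 0.

Fix the vertex order a < b < c < d < e < f < g < h < i < j and write every simplex with vertices in increasing order. Then dim K = 2 and the simplices of K are:

  0-simplices (10): a, b, c, d, e, f, g, h, i, j
  1-simplices (15): af, ah, bc, bg, bi, bj, cg, ci, cj, de, df, eh, gi, gj, ij
  2-simplices (5): bcj, bgi, bgj, cgi, cij

so the chain groups are C_0 ≅ Z^10, C_1 ≅ Z^15, C_2 ≅ Z^5.

Boundary ∂_1: C_1 → C_0 is given by ∂[p,q] = [q] − [p]. For instance
  ∂gi = i − g.
The resulting 10×15 matrix has rank 8, and its Smith normal form has invariant factors (1,1,1,1,1,1,1,1).

The boundary map ∂_2: C_2 → C_1 acts by ∂[p,q,r] = [q,r] − [p,r] + [p,q]. For instance
  ∂cij = ij − cj + ci,
  ∂cgi = gi − ci + cg.
The resulting 15×5 matrix has rank 5, and its Smith normal form has invariant factors (1,1,1,1,1).

Now H_k = ker ∂_k / im ∂_{k+1}, so:

  H_2: rank ker ∂_2 − rank ∂_3 = (5 − 5) − 0 = 0, and there is no ∂_3, so H_2 = 0.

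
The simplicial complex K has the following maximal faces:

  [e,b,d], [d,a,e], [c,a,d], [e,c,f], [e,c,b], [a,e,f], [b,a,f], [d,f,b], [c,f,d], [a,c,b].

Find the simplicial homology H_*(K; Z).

K has 6 vertices, 15 edges, 10 triangles.
rank ∂_0 = 0, rank ∂_1 = 5 ⇒ b_0 = 6 − 0 − 5 = 1; all invariant factors of ∂_1 are 1 so no torsion. So H_0 ≅ Z.
rank ∂_1 = 5, rank ∂_2 = 10 ⇒ b_1 = 15 − 5 − 10 = 0; ∂_2 has invariant factor(s) [2] giving torsion. So H_1 ≅ Z/2.
rank ∂_2 = 10, rank ∂_3 = 0 ⇒ b_2 = 10 − 10 − 0 = 0. So H_2 ≅ 0.

H_0 = Z,  H_1 = Z/2,  H_2 = 0.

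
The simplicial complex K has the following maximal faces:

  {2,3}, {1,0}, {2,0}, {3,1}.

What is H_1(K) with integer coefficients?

H_1 = Z.

K has 4 vertices, 4 edges.
rank ∂_1 = 3, rank ∂_2 = 0 ⇒ b_1 = 4 − 3 − 0 = 1. So H_1 ≅ Z.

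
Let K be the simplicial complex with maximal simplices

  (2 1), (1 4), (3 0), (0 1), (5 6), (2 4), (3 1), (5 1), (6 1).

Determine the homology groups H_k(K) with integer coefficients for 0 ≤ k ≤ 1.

H_0 ≅ Z,  H_1 ≅ Z^3.

K has 7 vertices, 9 edges.
rank ∂_0 = 0, rank ∂_1 = 6 ⇒ b_0 = 7 − 0 − 6 = 1; all invariant factors of ∂_1 are 1 so no torsion. So H_0 = Z.
rank ∂_1 = 6, rank ∂_2 = 0 ⇒ b_1 = 9 − 6 − 0 = 3. So H_1 = Z^3.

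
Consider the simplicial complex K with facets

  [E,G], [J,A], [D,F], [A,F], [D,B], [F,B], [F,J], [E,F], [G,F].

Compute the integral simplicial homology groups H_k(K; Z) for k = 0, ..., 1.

H_0 = Z,  H_1 = Z^3.

Take the total order A < B < D < E < F < G < J on the vertex set. Then K (dimension 1) consists of the simplices:

  0-simplices (7): A, B, D, E, F, G, J
  1-simplices (9): AF, AJ, BD, BF, DF, EF, EG, FG, FJ

Hence C_0 ≅ Z^7, C_1 ≅ Z^9.

∂_1: C_1 → C_0 sends each edge [p,q] (with p < q) to q − p. For instance
  ∂EF = F − E.
This gives a 7×9 integer matrix of rank 6; reducing to Smith normal form yields diagonal entries (1,1,1,1,1,1).

Computing H_k = (kernel of ∂_k) / (image of ∂_{k+1}):

  H_0: rank C_0 − rank ∂_1 = 7 − 6 = 1, and the invariant factors of ∂_1 are all 1, so H_0 ≅ Z.
  H_1: rank ker ∂_1 − rank ∂_2 = (9 − 6) − 0 = 3, and there is no ∂_2, so H_1 ≅ Z^3.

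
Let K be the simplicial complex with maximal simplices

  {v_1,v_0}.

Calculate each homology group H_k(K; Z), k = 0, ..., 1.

Order the vertices as v_0 < v_1. Listing each simplex with vertices in this order, K has dimension 1 with simplices:

  0-simplices (2): [v_0], [v_1]
  1-simplices (1): [v_0,v_1]

so the chain groups are C_0 ≅ Z^2, C_1 ≅ Z^1.

Boundary ∂_1: C_1 → C_0 sends each edge [p,q] (with p < q) to q − p. For instance
  ∂[v_0,v_1] = [v_1] − [v_0].
This gives a 2×1 integer matrix of rank 1; reducing to Smith normal form yields diagonal entries (1).

From H_k ≅ ker(∂_k) / im(∂_{k+1}) we obtain:

  H_0: rank C_0 − rank ∂_1 = 2 − 1 = 1, and the invariant factors of ∂_1 are all 1, so H_0 = Z.
  H_1: rank ker ∂_1 − rank ∂_2 = (1 − 1) − 0 = 0, and there is no ∂_2, so H_1 = 0.

As a check, the Euler characteristic is 2 − 1 = 1, which agrees with 1 − 0 = 1.

H_0 = Z,  H_1 = 0.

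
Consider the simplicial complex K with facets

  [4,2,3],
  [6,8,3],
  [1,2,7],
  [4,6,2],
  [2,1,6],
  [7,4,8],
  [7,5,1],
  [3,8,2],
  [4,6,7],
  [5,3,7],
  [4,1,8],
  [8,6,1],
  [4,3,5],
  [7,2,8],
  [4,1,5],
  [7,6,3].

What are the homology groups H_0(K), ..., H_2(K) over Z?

H_0 ≅ Z,  H_1 ≅ Z^2,  H_2 ≅ Z.

Take the total order 1 < 2 < 3 < 4 < 5 < 6 < 7 < 8 on the vertex set. Then K (dimension 2) consists of the simplices:

  0-simplices (8): [1], [2], [3], [4], [5], [6], [7], [8]
  1-simplices (24): (24 of them)
  2-simplices (16): [1,2,6], [1,2,7], [1,4,5], [1,4,8], [1,5,7], [1,6,8], [2,3,4], [2,3,8], [2,4,6], [2,7,8], [3,4,5], [3,5,7], [3,6,7], [3,6,8], [4,6,7], [4,7,8]

giving chain groups C_0 ≅ Z^8, C_1 ≅ Z^24, C_2 ≅ Z^16.

The boundary map ∂_1: C_1 → C_0 maps an edge to its endpoints' difference, ∂[p,q] = q − p. For instance
  ∂[1,8] = [8] − [1].
This gives a 8×24 integer matrix of rank 7; reducing to Smith normal form yields diagonal entries (1,1,1,1,1,1,1).

∂_2: C_2 → C_1 acts by ∂[p,q,r] = [q,r] − [p,r] + [p,q]. For instance
  ∂[3,6,7] = [6,7] − [3,7] + [3,6],
  ∂[1,6,8] = [6,8] − [1,8] + [1,6].
As a 24×16 matrix over Z this has rank 15, with invariant factors (1,1,1,1,1,1,1,1,1,1,1,1,1,1,1).

From H_k ≅ ker(∂_k) / im(∂_{k+1}) we obtain:

  H_0: rank C_0 − rank ∂_1 = 8 − 7 = 1, and the invariant factors of ∂_1 are all 1, so H_0 = Z.
  H_1: rank ker ∂_1 − rank ∂_2 = (24 − 7) − 15 = 2, and the invariant factors of ∂_2 are all 1, so H_1 = Z^2.
  H_2: rank ker ∂_2 − rank ∂_3 = (16 − 15) − 0 = 1, and there is no ∂_3, so H_2 = Z.

As a check, the Euler characteristic is 8 − 24 + 16 = 0, which agrees with 1 − 2 + 1 = 0.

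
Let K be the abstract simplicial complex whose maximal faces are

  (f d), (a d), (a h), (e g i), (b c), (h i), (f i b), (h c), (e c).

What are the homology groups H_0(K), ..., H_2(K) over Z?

We work with the vertex ordering a < b < c < d < e < f < g < h < i. The simplices of K, each written with vertices in increasing order, are:

  0-simplices (9): a, b, c, d, e, f, g, h, i
  1-simplices (13): ad, ah, bc, bf, bi, ce, ch, df, eg, ei, fi, gi, hi
  2-simplices (2): bfi, egi

so the chain groups are C_0 ≅ Z^9, C_1 ≅ Z^13, C_2 ≅ Z^2.

∂_1: C_1 → C_0 sends each edge [p,q] (with p < q) to q − p.
The resulting 9×13 matrix has rank 8, and its Smith normal form has invariant factors (1,1,1,1,1,1,1,1).

Boundary ∂_2: C_2 → C_1 acts by ∂[p,q,r] = [q,r] − [p,r] + [p,q]. For instance
  ∂bfi = fi − bi + bf,
  ∂egi = gi − ei + eg.
The resulting 13×2 matrix has rank 2, and its Smith normal form has invariant factors (1,1).

From H_k ≅ ker(∂_k) / im(∂_{k+1}) we obtain:

  H_0: rank C_0 − rank ∂_1 = 9 − 8 = 1, and the invariant factors of ∂_1 are all 1, so H_0 = Z.
  H_1: rank ker ∂_1 − rank ∂_2 = (13 − 8) − 2 = 3, and the invariant factors of ∂_2 are all 1, so H_1 = Z^3.
  H_2: rank ker ∂_2 − rank ∂_3 = (2 − 2) − 0 = 0, and there is no ∂_3, so H_2 = 0.

As a check, the Euler characteristic is 9 − 13 + 2 = -2, which agrees with 1 − 3 + 0 = -2.

H_0 ≅ Z,  H_1 ≅ Z^3,  H_2 = 0.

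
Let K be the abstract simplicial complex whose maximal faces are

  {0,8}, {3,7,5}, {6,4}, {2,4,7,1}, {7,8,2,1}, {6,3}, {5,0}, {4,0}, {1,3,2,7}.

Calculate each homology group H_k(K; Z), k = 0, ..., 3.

H_0 = Z,  H_1 = Z^3,  H_2 = 0,  H_3 = 0.

K has 9 vertices, 19 edges, 11 triangles, 3 3-simplices.
rank ∂_0 = 0, rank ∂_1 = 8 ⇒ b_0 = 9 − 0 − 8 = 1; all invariant factors of ∂_1 are 1 so no torsion. So H_0 = Z.
rank ∂_1 = 8, rank ∂_2 = 8 ⇒ b_1 = 19 − 8 − 8 = 3; all invariant factors of ∂_2 are 1 so no torsion. So H_1 = Z^3.
rank ∂_2 = 8, rank ∂_3 = 3 ⇒ b_2 = 11 − 8 − 3 = 0; all invariant factors of ∂_3 are 1 so no torsion. So H_2 = 0.
rank ∂_3 = 3, rank ∂_4 = 0 ⇒ b_3 = 3 − 3 − 0 = 0. So H_3 = 0.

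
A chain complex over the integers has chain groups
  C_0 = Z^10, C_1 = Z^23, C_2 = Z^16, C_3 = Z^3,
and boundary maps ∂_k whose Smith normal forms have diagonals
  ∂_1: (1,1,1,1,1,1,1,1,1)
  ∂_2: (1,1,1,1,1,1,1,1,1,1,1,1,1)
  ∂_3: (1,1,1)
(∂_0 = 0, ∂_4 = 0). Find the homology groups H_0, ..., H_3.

H_0: b_0 = 10 − 0 − 9 = 1; torsion from ∂_1 factors > 1: none. So H_0 = Z.
H_1: b_1 = 23 − 9 − 13 = 1; torsion from ∂_2 factors > 1: none. So H_1 = Z.
H_2: b_2 = 16 − 13 − 3 = 0; torsion from ∂_3 factors > 1: none. So H_2 = 0.
H_3: b_3 = 3 − 3 − 0 = 0; torsion from ∂_4 factors > 1: none. So H_3 = 0.

H_0 = Z,  H_1 = Z,  H_2 = 0,  H_3 = 0.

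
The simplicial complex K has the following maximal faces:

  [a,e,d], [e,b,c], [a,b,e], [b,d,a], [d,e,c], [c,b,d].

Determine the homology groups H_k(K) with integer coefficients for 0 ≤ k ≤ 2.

H_0 ≅ Z,  H_1 = 0,  H_2 ≅ Z.

K has 5 vertices, 9 edges, 6 triangles.
rank ∂_0 = 0, rank ∂_1 = 4 ⇒ b_0 = 5 − 0 − 4 = 1; all invariant factors of ∂_1 are 1 so no torsion. So H_0 = Z.
rank ∂_1 = 4, rank ∂_2 = 5 ⇒ b_1 = 9 − 4 − 5 = 0; all invariant factors of ∂_2 are 1 so no torsion. So H_1 = 0.
rank ∂_2 = 5, rank ∂_3 = 0 ⇒ b_2 = 6 − 5 − 0 = 1. So H_2 = Z.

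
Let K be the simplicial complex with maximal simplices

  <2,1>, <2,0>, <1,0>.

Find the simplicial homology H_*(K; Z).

H_0 ≅ Z,  H_1 ≅ Z.

Take the total order 0 < 1 < 2 on the vertex set. Then K (dimension 1) consists of the simplices:

  0-simplices (3): [0], [1], [2]
  1-simplices (3): [0,1], [0,2], [1,2]

giving chain groups C_0 ≅ Z^3, C_1 ≅ Z^3.

Boundary ∂_1: C_1 → C_0 is given by ∂[p,q] = [q] − [p].
This gives a 3×3 integer matrix of rank 2; reducing to Smith normal form yields diagonal entries (1,1).

Computing H_k = (kernel of ∂_k) / (image of ∂_{k+1}):

  H_0: rank C_0 − rank ∂_1 = 3 − 2 = 1, and the invariant factors of ∂_1 are all 1, so H_0 = Z.
  H_1: rank ker ∂_1 − rank ∂_2 = (3 − 2) − 0 = 1, and there is no ∂_2, so H_1 = Z.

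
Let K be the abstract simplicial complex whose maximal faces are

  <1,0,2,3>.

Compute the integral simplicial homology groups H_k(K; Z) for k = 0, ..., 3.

H_0 = Z,  H_1 = 0,  H_2 = 0,  H_3 = 0.

We work with the vertex ordering 0 < 1 < 2 < 3. The simplices of K, each written with vertices in increasing order, are:

  0-simplices (4): [0], [1], [2], [3]
  1-simplices (6): [0,1], [0,2], [0,3], [1,2], [1,3], [2,3]
  2-simplices (4): [0,1,2], [0,1,3], [0,2,3], [1,2,3]
  3-simplices (1): [0,1,2,3]

Hence C_0 ≅ Z^4, C_1 ≅ Z^6, C_2 ≅ Z^4, C_3 ≅ Z^1.

Boundary ∂_1: C_1 → C_0 maps an edge to its endpoints' difference, ∂[p,q] = q − p.
As a 4×6 matrix over Z this has rank 3, with invariant factors (1,1,1).

∂_2: C_2 → C_1 maps a triangle to the signed sum of its edges. For instance
  ∂[1,2,3] = [2,3] − [1,3] + [1,2],
  ∂[0,1,3] = [1,3] − [0,3] + [0,1].
This gives a 6×4 integer matrix of rank 3; reducing to Smith normal form yields diagonal entries (1,1,1).

∂_3: C_3 → C_2 sends each 3-simplex σ to the alternating sum Σ_i (−1)^i (σ with its i-th vertex removed). For instance
  ∂[0,1,2,3] = [1,2,3] − [0,2,3] + [0,1,3] − [0,1,2].
As a 4×1 matrix over Z this has rank 1, with invariant factors (1).

From H_k ≅ ker(∂_k) / im(∂_{k+1}) we obtain:

  H_0: rank C_0 − rank ∂_1 = 4 − 3 = 1, and the invariant factors of ∂_1 are all 1, so H_0 = Z.
  H_1: rank ker ∂_1 − rank ∂_2 = (6 − 3) − 3 = 0, and the invariant factors of ∂_2 are all 1, so H_1 = 0.
  H_2: rank ker ∂_2 − rank ∂_3 = (4 − 3) − 1 = 0, and the invariant factors of ∂_3 are all 1, so H_2 = 0.
  H_3: rank ker ∂_3 − rank ∂_4 = (1 − 1) − 0 = 0, and there is no ∂_4, so H_3 = 0.

As a check, the Euler characteristic is 4 − 6 + 4 − 1 = 1, which agrees with 1 − 0 + 0 − 0 = 1.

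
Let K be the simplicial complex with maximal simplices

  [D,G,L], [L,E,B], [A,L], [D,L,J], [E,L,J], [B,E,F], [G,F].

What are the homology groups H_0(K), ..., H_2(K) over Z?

Take the total order A < B < D < E < F < G < J < L on the vertex set. Then K (dimension 2) consists of the simplices:

  0-simplices (8): A, B, D, E, F, G, J, L
  1-simplices (13): AL, BE, BF, BL, DG, DJ, DL, EF, EJ, EL, FG, GL, JL
  2-simplices (5): BEF, BEL, DGL, DJL, EJL

Hence C_0 ≅ Z^8, C_1 ≅ Z^13, C_2 ≅ Z^5.

The boundary map ∂_1: C_1 → C_0 maps an edge to its endpoints' difference, ∂[p,q] = q − p.
The resulting 8×13 matrix has rank 7, and its Smith normal form has invariant factors (1,1,1,1,1,1,1).

Boundary ∂_2: C_2 → C_1 acts by ∂[p,q,r] = [q,r] − [p,r] + [p,q]. For instance
  ∂DGL = GL − DL + DG,
  ∂BEL = EL − BL + BE.
The 13×5 boundary matrix has rank 5 and Smith normal form diag(1,1,1,1,1).

Reading off H_k = ker ∂_k / im ∂_{k+1}:

  H_0: rank C_0 − rank ∂_1 = 8 − 7 = 1, and the invariant factors of ∂_1 are all 1, so H_0 = Z.
  H_1: rank ker ∂_1 − rank ∂_2 = (13 − 7) − 5 = 1, and the invariant factors of ∂_2 are all 1, so H_1 = Z.
  H_2: rank ker ∂_2 − rank ∂_3 = (5 − 5) − 0 = 0, and there is no ∂_3, so H_2 = 0.

H_0 = Z,  H_1 = Z,  H_2 = 0.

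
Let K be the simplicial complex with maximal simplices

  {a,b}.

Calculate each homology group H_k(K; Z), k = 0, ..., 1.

Fix the vertex order a < b and write every simplex with vertices in increasing order. Then dim K = 1 and the simplices of K are:

  0-simplices (2): a, b
  1-simplices (1): ab

so the chain groups are C_0 ≅ Z^2, C_1 ≅ Z^1.

Boundary ∂_1: C_1 → C_0 maps an edge to its endpoints' difference, ∂[p,q] = q − p.
The resulting 2×1 matrix has rank 1, and its Smith normal form has invariant factors (1).

From H_k ≅ ker(∂_k) / im(∂_{k+1}) we obtain:

  H_0: rank C_0 − rank ∂_1 = 2 − 1 = 1, and the invariant factors of ∂_1 are all 1, so H_0 ≅ Z.
  H_1: rank ker ∂_1 − rank ∂_2 = (1 − 1) − 0 = 0, and there is no ∂_2, so H_1 ≅ 0.

As a check, the Euler characteristic is 2 − 1 = 1, which agrees with 1 − 0 = 1.
(K is a triangulation of the 1-simplex.)

H_0 = Z,  H_1 = 0.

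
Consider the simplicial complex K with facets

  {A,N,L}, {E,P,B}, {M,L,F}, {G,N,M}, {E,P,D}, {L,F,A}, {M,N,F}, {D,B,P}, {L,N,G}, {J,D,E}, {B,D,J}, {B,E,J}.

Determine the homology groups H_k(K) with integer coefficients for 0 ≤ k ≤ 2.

We work with the vertex ordering A < B < D < E < F < G < J < L < M < N < P. The simplices of K, each written with vertices in increasing order, are:

  0-simplices (11): A, B, D, E, F, G, J, L, M, N, P
  1-simplices (21): AF, AL, AN, BD, BE, BJ, BP, DE, DJ, DP, EJ, EP, FL, FM, FN, GL, GM, GN, LM, LN, MN
  2-simplices (12): AFL, ALN, BDJ, BDP, BEJ, BEP, DEJ, DEP, FLM, FMN, GLN, GMN

Hence C_0 ≅ Z^11, C_1 ≅ Z^21, C_2 ≅ Z^12.

Boundary ∂_1: C_1 → C_0 is given by ∂[p,q] = [q] − [p]. For instance
  ∂BJ = J − B.
The resulting 11×21 matrix has rank 9, and its Smith normal form has invariant factors (1,1,1,1,1,1,1,1,1).

The boundary map ∂_2: C_2 → C_1 maps a triangle to the signed sum of its edges. For instance
  ∂DEJ = EJ − DJ + DE,
  ∂BDP = DP − BP + BD.
The resulting 21×12 matrix has rank 11, and its Smith normal form has invariant factors (1,1,1,1,1,1,1,1,1,1,1).

Now H_k = ker ∂_k / im ∂_{k+1}, so:

  H_0: rank C_0 − rank ∂_1 = 11 − 9 = 2, and the invariant factors of ∂_1 are all 1, so H_0 = Z^2.
  H_1: rank ker ∂_1 − rank ∂_2 = (21 − 9) − 11 = 1, and the invariant factors of ∂_2 are all 1, so H_1 = Z.
  H_2: rank ker ∂_2 − rank ∂_3 = (12 − 11) − 0 = 1, and there is no ∂_3, so H_2 = Z.

As a check, the Euler characteristic is 11 − 21 + 12 = 2, which agrees with 2 − 1 + 1 = 2.

H_0 = Z^2,  H_1 = Z,  H_2 = Z.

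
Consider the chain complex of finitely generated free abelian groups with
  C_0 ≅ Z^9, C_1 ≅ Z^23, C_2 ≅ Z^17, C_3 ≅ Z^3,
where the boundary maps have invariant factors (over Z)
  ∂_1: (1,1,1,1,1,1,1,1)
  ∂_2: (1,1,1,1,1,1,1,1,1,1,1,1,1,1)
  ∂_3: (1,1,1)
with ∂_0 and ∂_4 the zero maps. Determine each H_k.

H_0 ≅ Z,  H_1 ≅ Z,  H_2 = 0,  H_3 = 0.

H_0: b_0 = 9 − 0 − 8 = 1; torsion from ∂_1 factors > 1: none. So H_0 ≅ Z.
H_1: b_1 = 23 − 8 − 14 = 1; torsion from ∂_2 factors > 1: none. So H_1 ≅ Z.
H_2: b_2 = 17 − 14 − 3 = 0; torsion from ∂_3 factors > 1: none. So H_2 ≅ 0.
H_3: b_3 = 3 − 3 − 0 = 0; torsion from ∂_4 factors > 1: none. So H_3 ≅ 0.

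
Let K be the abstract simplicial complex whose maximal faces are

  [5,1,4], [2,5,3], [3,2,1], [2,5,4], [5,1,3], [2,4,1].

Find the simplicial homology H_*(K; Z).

H_0 ≅ Z,  H_1 = 0,  H_2 ≅ Z.

Fix the vertex order 1 < 2 < 3 < 4 < 5 and write every simplex with vertices in increasing order. Then dim K = 2 and the simplices of K are:

  0-simplices (5): [1], [2], [3], [4], [5]
  1-simplices (9): [1,2], [1,3], [1,4], [1,5], [2,3], [2,4], [2,5], [3,5], [4,5]
  2-simplices (6): [1,2,3], [1,2,4], [1,3,5], [1,4,5], [2,3,5], [2,4,5]

so the chain groups are C_0 ≅ Z^5, C_1 ≅ Z^9, C_2 ≅ Z^6.

∂_1: C_1 → C_0 maps an edge to its endpoints' difference, ∂[p,q] = q − p. For instance
  ∂[3,5] = [5] − [3].
The resulting 5×9 matrix has rank 4, and its Smith normal form has invariant factors (1,1,1,1).

Boundary ∂_2: C_2 → C_1 sends each 2-simplex [p,q,r] to [q,r] − [p,r] + [p,q]. For instance
  ∂[1,2,4] = [2,4] − [1,4] + [1,2],
  ∂[2,4,5] = [4,5] − [2,5] + [2,4].
As a 9×6 matrix over Z this has rank 5, with invariant factors (1,1,1,1,1).

Now H_k = ker ∂_k / im ∂_{k+1}, so:

  H_0: rank C_0 − rank ∂_1 = 5 − 4 = 1, and the invariant factors of ∂_1 are all 1, so H_0 ≅ Z.
  H_1: rank ker ∂_1 − rank ∂_2 = (9 − 4) − 5 = 0, and the invariant factors of ∂_2 are all 1, so H_1 ≅ 0.
  H_2: rank ker ∂_2 − rank ∂_3 = (6 − 5) − 0 = 1, and there is no ∂_3, so H_2 ≅ Z.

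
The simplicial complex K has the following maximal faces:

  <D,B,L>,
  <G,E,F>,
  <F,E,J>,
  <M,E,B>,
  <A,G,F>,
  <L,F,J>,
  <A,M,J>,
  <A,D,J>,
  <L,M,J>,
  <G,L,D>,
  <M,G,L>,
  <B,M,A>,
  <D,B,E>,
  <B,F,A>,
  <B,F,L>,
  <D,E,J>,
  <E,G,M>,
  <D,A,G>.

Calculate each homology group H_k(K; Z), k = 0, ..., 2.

H_0 ≅ Z,  H_1 ≅ Z^2,  H_2 ≅ Z.

Order the vertices as A < B < D < E < F < G < J < L < M. Listing each simplex with vertices in this order, K has dimension 2 with simplices:

  0-simplices (9): A, B, D, E, F, G, J, L, M
  1-simplices (27): AB, AD, AF, AG, AJ, AM, BD, BE, BF, BL, BM, DE, DG, DJ, DL, EF, EG, EJ, EM, FG, FJ, FL, GL, GM, JL, JM, LM
  2-simplices (18): ABF, ABM, ADG, ADJ, AFG, AJM, BDE, BDL, BEM, BFL, DEJ, DGL, EFG, EFJ, EGM, FJL, GLM, JLM

so the chain groups are C_0 ≅ Z^9, C_1 ≅ Z^27, C_2 ≅ Z^18.

∂_1: C_1 → C_0 sends each edge [p,q] (with p < q) to q − p. For instance
  ∂FG = G − F.
The 9×27 boundary matrix has rank 8 and Smith normal form diag(1,1,1,1,1,1,1,1).

Boundary ∂_2: C_2 → C_1 sends each 2-simplex [p,q,r] to [q,r] − [p,r] + [p,q]. For instance
  ∂ADJ = DJ − AJ + AD,
  ∂JLM = LM − JM + JL.
The resulting 27×18 matrix has rank 17, and its Smith normal form has invariant factors (1,1,1,1,1,1,1,1,1,1,1,1,1,1,1,1,1).

Reading off H_k = ker ∂_k / im ∂_{k+1}:

  H_0: rank C_0 − rank ∂_1 = 9 − 8 = 1, and the invariant factors of ∂_1 are all 1, so H_0 ≅ Z.
  H_1: rank ker ∂_1 − rank ∂_2 = (27 − 8) − 17 = 2, and the invariant factors of ∂_2 are all 1, so H_1 ≅ Z^2.
  H_2: rank ker ∂_2 − rank ∂_3 = (18 − 17) − 0 = 1, and there is no ∂_3, so H_2 ≅ Z.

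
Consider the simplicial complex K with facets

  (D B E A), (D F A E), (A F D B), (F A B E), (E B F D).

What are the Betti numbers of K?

b_0 = 1, b_1 = 0, b_2 = 0, b_3 = 1.

Order the vertices as A < B < D < E < F. Listing each simplex with vertices in this order, K has dimension 3 with simplices:

  0-simplices (5): A, B, D, E, F
  1-simplices (10): AB, AD, AE, AF, BD, BE, BF, DE, DF, EF
  2-simplices (10): ABD, ABE, ABF, ADE, ADF, AEF, BDE, BDF, BEF, DEF
  3-simplices (5): ABDE, ABDF, ABEF, ADEF, BDEF

giving chain groups C_0 ≅ Z^5, C_1 ≅ Z^10, C_2 ≅ Z^10, C_3 ≅ Z^5.

∂_1: C_1 → C_0 is given by ∂[p,q] = [q] − [p].
As a 5×10 matrix over Z this has rank 4, with invariant factors (1,1,1,1).

∂_2: C_2 → C_1 acts by ∂[p,q,r] = [q,r] − [p,r] + [p,q]. For instance
  ∂ABD = BD − AD + AB,
  ∂ADF = DF − AF + AD.
This gives a 10×10 integer matrix of rank 6; reducing to Smith normal form yields diagonal entries (1,1,1,1,1,1).

The boundary map ∂_3: C_3 → C_2 sends each 3-simplex σ to the alternating sum Σ_i (−1)^i (σ with its i-th vertex removed). For instance
  ∂ABDF = BDF − ADF + ABF − ABD,
  ∂BDEF = DEF − BEF + BDF − BDE.
The 10×5 boundary matrix has rank 4 and Smith normal form diag(1,1,1,1).

Now H_k = ker ∂_k / im ∂_{k+1}, so:

  H_0: rank C_0 − rank ∂_1 = 5 − 4 = 1, and the invariant factors of ∂_1 are all 1, so H_0 = Z.
  H_1: rank ker ∂_1 − rank ∂_2 = (10 − 4) − 6 = 0, and the invariant factors of ∂_2 are all 1, so H_1 = 0.
  H_2: rank ker ∂_2 − rank ∂_3 = (10 − 6) − 4 = 0, and the invariant factors of ∂_3 are all 1, so H_2 = 0.
  H_3: rank ker ∂_3 − rank ∂_4 = (5 − 4) − 0 = 1, and there is no ∂_4, so H_3 = Z.

Hence the Betti numbers are b_0 = 1, b_1 = 0, b_2 = 0, b_3 = 1.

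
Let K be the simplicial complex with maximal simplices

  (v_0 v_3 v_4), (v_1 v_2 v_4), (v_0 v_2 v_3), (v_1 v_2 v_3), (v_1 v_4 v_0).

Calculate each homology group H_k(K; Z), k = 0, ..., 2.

H_0 ≅ Z,  H_1 ≅ Z,  H_2 = 0.

Take the total order v_0 < v_1 < v_2 < v_3 < v_4 on the vertex set. Then K (dimension 2) consists of the simplices:

  0-simplices (5): [v_0], [v_1], [v_2], [v_3], [v_4]
  1-simplices (10): [v_0,v_1], [v_0,v_2], [v_0,v_3], [v_0,v_4], [v_1,v_2], [v_1,v_3], [v_1,v_4], [v_2,v_3], [v_2,v_4], [v_3,v_4]
  2-simplices (5): [v_0,v_1,v_4], [v_0,v_2,v_3], [v_0,v_3,v_4], [v_1,v_2,v_3], [v_1,v_2,v_4]

giving chain groups C_0 ≅ Z^5, C_1 ≅ Z^10, C_2 ≅ Z^5.

∂_1: C_1 → C_0 maps an edge to its endpoints' difference, ∂[p,q] = q − p. For instance
  ∂[v_0,v_2] = [v_2] − [v_0].
This gives a 5×10 integer matrix of rank 4; reducing to Smith normal form yields diagonal entries (1,1,1,1).

The boundary map ∂_2: C_2 → C_1 acts by ∂[p,q,r] = [q,r] − [p,r] + [p,q]. For instance
  ∂[v_0,v_3,v_4] = [v_3,v_4] − [v_0,v_4] + [v_0,v_3],
  ∂[v_0,v_1,v_4] = [v_1,v_4] − [v_0,v_4] + [v_0,v_1].
The 10×5 boundary matrix has rank 5 and Smith normal form diag(1,1,1,1,1).

From H_k ≅ ker(∂_k) / im(∂_{k+1}) we obtain:

  H_0: rank C_0 − rank ∂_1 = 5 − 4 = 1, and the invariant factors of ∂_1 are all 1, so H_0 = Z.
  H_1: rank ker ∂_1 − rank ∂_2 = (10 − 4) − 5 = 1, and the invariant factors of ∂_2 are all 1, so H_1 = Z.
  H_2: rank ker ∂_2 − rank ∂_3 = (5 − 5) − 0 = 0, and there is no ∂_3, so H_2 = 0.

As a check, the Euler characteristic is 5 − 10 + 5 = 0, which agrees with 1 − 1 + 0 = 0.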